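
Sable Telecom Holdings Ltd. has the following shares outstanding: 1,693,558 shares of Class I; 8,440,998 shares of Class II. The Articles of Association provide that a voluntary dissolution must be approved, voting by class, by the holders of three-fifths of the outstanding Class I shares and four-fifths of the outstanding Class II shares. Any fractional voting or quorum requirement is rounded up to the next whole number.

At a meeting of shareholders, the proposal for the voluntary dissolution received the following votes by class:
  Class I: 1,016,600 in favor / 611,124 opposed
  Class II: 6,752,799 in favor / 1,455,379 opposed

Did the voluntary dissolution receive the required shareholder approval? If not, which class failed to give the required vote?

Class I: 3/5 of 1693558 = 1016134.80, rounded up to 1016135; 1,016,135 required, 1,016,600 in favor — approved.
Class II: 4/5 of 8440998 = 6752798.40, rounded up to 6752799; 6,752,799 required, 6,752,799 in favor — approved.

Approved — every class gave the required vote.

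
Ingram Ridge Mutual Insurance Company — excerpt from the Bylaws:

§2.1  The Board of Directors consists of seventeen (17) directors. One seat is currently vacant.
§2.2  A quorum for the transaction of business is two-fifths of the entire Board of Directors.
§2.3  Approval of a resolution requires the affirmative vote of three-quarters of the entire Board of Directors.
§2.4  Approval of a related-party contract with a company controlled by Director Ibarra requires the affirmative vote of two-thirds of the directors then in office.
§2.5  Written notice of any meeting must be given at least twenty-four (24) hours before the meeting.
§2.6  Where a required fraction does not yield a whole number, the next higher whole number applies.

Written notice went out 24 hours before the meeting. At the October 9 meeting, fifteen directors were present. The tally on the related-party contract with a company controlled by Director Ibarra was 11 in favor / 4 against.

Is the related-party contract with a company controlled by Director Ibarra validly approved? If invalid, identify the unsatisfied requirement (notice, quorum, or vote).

Valid — all requirements satisfied.

Notice: 24 hours given; 24 required (24 ≥ 24). Satisfied.
Quorum: 15 present; quorum is 7. Satisfied.
Vote: the related-party contract with a company controlled by Director Ibarra requires two-thirds of the directors then in office (16). 2/3 of 16 = 10.67, rounded up to 11, so 11 affirmative votes are needed; 11 voted in favor. Satisfied.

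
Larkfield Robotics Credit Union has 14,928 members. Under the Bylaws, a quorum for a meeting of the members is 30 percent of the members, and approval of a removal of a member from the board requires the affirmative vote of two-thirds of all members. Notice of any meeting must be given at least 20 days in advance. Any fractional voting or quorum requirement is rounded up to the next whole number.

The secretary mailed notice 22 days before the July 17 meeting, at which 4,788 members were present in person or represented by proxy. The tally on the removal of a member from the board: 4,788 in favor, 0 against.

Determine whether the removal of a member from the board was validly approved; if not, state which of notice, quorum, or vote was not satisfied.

Invalid — vote requirement not satisfied.

Notice: 22 days given; 20 required. Satisfied.
Quorum: 30% of 14,928 = 4,478.40, rounded up to 4,479; 4,788 present. Satisfied.
Vote: requires two-thirds of all members (14,928); 2/3 of 14928 = 9952, so 9,952 needed; 4,788 in favor. Not satisfied.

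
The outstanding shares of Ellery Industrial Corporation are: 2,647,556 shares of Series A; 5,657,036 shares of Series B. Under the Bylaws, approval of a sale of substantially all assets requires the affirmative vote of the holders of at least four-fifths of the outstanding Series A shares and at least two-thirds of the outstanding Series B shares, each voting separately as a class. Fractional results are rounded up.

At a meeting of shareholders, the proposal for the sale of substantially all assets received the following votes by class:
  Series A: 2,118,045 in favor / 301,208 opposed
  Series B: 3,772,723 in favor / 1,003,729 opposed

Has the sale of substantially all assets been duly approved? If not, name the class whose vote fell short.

Series A: 4/5 of 2647556 = 2118044.80, rounded up to 2118045; 2,118,045 required, 2,118,045 in favor — approved.
Series B: 2/3 of 5657036 = 3771357.33, rounded up to 3771358; 3,771,358 required, 3,772,723 in favor — approved.

Approved — every class gave the required vote.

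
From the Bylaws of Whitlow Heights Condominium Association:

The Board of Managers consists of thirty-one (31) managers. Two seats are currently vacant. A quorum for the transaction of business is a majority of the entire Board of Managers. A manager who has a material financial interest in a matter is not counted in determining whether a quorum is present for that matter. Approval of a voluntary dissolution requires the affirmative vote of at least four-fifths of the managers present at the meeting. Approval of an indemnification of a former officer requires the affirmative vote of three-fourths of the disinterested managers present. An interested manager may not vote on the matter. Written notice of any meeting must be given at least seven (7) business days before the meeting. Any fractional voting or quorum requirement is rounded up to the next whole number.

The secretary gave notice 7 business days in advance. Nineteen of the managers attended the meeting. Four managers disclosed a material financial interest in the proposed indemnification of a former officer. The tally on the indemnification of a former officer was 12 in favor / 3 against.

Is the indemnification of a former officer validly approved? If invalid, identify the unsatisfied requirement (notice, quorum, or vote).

Invalid — quorum requirement not satisfied.

Notice: 7 business days given; 7 required (7 ≥ 7). Satisfied.
Quorum: 19 present, but the 4 interested managers do not count, leaving 15. Quorum is 16. Not satisfied.
Vote: the indemnification of a former officer requires three-fourths of the disinterested managers present (19 − 4 = 15). 3/4 of 15 = 11.25, rounded up to 12, so 12 affirmative votes are needed; 12 voted in favor. Satisfied. (Moot — without a quorum no business can be validly transacted.)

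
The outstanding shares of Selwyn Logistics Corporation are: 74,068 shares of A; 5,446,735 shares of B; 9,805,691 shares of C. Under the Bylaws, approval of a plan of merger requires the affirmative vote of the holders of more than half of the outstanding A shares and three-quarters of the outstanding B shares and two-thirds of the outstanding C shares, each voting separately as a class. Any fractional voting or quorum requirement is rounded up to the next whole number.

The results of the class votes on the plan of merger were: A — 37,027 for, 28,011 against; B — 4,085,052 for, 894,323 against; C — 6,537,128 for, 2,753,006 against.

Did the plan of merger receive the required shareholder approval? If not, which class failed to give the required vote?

Not approved — the A shares did not give the required vote.

A: a majority of 74068 is 37035; 37,035 required, 37,027 in favor — not approved.
B: 3/4 of 5446735 = 4085051.25, rounded up to 4085052; 4,085,052 required, 4,085,052 in favor — approved.
C: 2/3 of 9805691 = 6537127.33, rounded up to 6537128; 6,537,128 required, 6,537,128 in favor — approved.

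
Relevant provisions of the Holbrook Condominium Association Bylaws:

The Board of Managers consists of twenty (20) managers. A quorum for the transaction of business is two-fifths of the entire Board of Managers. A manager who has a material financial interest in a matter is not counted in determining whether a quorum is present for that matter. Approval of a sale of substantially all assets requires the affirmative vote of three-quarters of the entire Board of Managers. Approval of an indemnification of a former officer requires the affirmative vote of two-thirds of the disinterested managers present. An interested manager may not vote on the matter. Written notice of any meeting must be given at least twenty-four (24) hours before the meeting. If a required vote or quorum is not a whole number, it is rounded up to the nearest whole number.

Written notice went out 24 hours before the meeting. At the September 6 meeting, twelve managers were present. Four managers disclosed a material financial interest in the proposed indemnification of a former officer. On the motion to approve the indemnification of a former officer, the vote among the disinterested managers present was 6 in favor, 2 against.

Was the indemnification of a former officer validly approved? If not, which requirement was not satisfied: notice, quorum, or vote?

Valid — all requirements satisfied.

Notice: 24 hours given; 24 required (24 ≥ 24). Satisfied.
Quorum: 12 present, but the 4 interested managers do not count, leaving 8. Quorum is 8. Satisfied.
Vote: the indemnification of a former officer requires two-thirds of the disinterested managers present (12 − 4 = 8). 2/3 of 8 = 5.33, rounded up to 6, so 6 affirmative votes are needed; 6 voted in favor. Satisfied.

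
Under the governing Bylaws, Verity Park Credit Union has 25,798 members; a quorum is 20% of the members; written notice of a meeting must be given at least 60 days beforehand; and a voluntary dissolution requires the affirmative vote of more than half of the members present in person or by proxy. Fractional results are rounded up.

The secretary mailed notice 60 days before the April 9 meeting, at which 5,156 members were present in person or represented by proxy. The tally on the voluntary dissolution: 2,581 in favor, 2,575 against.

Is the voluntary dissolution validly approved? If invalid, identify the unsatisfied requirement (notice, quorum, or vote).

Notice: 60 days given; 60 required. Satisfied.
Quorum: 20% of 25,798 = 5,159.60, rounded up to 5,160; 5,156 present. Not satisfied.
Vote: requires a majority of those present (5,156); a majority of 5156 is 2579, so 2,579 needed; 2,581 in favor. Satisfied.

Invalid — quorum requirement not satisfied.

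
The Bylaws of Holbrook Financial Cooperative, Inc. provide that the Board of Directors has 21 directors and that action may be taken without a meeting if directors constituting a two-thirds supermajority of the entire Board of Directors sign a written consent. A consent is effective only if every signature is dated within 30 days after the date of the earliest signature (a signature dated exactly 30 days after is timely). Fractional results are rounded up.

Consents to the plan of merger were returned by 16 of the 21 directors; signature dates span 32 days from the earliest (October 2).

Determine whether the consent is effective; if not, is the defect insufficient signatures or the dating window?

Signatures required: a two-thirds supermajority of 21 — 2/3 of 21 = 14, so 14 needed; 16 signed. Sufficient.
Dating window: the latest signature is 32 days after the earliest; the limit is 30 days. Outside the window.

Not effective — dating-window requirement not satisfied.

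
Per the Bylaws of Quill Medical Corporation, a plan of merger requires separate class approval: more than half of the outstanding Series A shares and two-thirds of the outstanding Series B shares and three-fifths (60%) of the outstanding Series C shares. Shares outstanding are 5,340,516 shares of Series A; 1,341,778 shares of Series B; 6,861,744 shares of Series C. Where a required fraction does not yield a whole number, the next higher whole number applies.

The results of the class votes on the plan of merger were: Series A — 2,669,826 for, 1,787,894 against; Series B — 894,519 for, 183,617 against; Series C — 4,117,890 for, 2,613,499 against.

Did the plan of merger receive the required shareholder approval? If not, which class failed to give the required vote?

Not approved — the Series A shares did not give the required vote.

Series A: a majority of 5340516 is 2670259; 2,670,259 required, 2,669,826 in favor — not approved.
Series B: 2/3 of 1341778 = 894518.67, rounded up to 894519; 894,519 required, 894,519 in favor — approved.
Series C: 3/5 of 6861744 = 4117046.40, rounded up to 4117047; 4,117,047 required, 4,117,890 in favor — approved.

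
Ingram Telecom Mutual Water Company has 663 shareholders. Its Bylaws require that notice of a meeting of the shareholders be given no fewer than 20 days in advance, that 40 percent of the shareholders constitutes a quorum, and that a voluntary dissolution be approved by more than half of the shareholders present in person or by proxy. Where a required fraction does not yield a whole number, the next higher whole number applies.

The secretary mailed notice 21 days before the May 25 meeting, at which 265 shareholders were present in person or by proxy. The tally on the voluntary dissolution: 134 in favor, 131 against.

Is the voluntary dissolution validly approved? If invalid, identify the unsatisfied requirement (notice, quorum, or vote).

Invalid — quorum requirement not satisfied.

Notice: 21 days given; 20 required. Satisfied.
Quorum: 40% of 663 = 265.20, rounded up to 266; 265 present. Not satisfied.
Vote: requires a majority of those present (265); a majority of 265 is 133, so 133 needed; 134 in favor. Satisfied.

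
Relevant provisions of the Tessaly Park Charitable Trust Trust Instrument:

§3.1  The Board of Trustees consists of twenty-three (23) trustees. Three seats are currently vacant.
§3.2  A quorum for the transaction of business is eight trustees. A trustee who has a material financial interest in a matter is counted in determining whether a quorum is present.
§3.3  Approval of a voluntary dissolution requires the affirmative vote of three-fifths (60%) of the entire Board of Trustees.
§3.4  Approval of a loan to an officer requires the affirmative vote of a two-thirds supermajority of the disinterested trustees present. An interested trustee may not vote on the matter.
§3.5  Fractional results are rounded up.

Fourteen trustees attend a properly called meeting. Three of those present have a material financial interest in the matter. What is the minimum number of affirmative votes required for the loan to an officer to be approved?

8

The loan to an officer requires two-thirds of the disinterested trustees present (14 − 3 = 11).
2/3 of 11 = 7.33, rounded up to 8.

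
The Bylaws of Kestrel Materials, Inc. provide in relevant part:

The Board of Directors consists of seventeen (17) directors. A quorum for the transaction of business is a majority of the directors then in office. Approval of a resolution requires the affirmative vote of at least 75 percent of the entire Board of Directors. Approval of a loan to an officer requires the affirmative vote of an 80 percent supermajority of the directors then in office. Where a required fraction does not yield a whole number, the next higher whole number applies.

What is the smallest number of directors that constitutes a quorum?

9

A majority of 17 is 9.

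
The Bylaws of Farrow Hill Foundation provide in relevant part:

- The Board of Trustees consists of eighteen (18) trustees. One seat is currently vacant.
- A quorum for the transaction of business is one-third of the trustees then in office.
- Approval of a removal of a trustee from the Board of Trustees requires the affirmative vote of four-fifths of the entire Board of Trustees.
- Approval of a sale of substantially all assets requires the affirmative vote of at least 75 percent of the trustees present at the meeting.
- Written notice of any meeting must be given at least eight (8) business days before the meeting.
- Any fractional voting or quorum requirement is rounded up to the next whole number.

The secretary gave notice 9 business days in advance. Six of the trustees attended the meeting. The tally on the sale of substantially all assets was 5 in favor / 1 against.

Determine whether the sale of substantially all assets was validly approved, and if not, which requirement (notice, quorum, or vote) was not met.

Notice: 9 business days given; 8 required (9 ≥ 8). Satisfied.
Quorum: 6 present; quorum is 6. Satisfied.
Vote: the sale of substantially all assets requires three-fourths of the trustees present (6). 3/4 of 6 = 4.50, rounded up to 5, so 5 affirmative votes are needed; 5 voted in favor. Satisfied.

Valid — all requirements satisfied.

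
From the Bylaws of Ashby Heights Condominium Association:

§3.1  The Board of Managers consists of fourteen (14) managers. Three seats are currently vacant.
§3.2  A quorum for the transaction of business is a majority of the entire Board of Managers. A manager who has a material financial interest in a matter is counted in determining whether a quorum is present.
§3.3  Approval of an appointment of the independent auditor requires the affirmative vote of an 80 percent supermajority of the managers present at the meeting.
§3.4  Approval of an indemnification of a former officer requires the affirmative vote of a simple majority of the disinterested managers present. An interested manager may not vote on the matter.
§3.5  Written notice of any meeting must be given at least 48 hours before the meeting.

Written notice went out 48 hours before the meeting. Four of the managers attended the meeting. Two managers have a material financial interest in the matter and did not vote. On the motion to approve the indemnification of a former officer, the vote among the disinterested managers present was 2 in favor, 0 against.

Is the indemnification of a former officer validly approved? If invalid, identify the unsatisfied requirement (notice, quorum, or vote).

Notice: 48 hours given; 48 required (48 ≥ 48). Satisfied.
Quorum: 4 present (interested managers count toward quorum); quorum is 8. Not satisfied.
Vote: the indemnification of a former officer requires a majority of the disinterested managers present (4 − 2 = 2). A majority of 2 is 2, so 2 affirmative votes are needed; 2 voted in favor. Satisfied. (Moot — without a quorum no business can be validly transacted.)

Invalid — quorum requirement not satisfied.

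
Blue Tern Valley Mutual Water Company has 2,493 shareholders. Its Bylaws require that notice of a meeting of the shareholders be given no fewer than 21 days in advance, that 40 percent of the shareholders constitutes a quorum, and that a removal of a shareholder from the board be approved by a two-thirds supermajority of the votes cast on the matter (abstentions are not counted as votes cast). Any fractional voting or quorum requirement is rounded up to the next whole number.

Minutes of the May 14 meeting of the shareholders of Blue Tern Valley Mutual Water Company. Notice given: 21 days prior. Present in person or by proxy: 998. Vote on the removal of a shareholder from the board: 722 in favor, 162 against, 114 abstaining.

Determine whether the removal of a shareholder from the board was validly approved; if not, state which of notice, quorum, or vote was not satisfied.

Valid — all requirements satisfied.

Notice: 21 days given; 21 required. Satisfied.
Quorum: 40% of 2,493 = 997.20, rounded up to 998; 998 present. Satisfied.
Vote: requires two-thirds of the votes cast (998 − 114 abstaining = 884); 2/3 of 884 = 589.33, rounded up to 590, so 590 needed; 722 in favor. Satisfied.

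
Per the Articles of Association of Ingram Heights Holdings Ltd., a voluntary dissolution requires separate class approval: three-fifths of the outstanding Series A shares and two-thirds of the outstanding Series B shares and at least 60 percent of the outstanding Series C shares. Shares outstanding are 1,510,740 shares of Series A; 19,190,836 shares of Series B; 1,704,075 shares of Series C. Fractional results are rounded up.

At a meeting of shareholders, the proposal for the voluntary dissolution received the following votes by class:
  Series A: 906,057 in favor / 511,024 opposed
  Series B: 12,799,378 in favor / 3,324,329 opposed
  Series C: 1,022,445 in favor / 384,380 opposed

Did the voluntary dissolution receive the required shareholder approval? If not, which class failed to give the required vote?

Not approved — the Series A shares did not give the required vote.

Series A: 3/5 of 1510740 = 906444; 906,444 required, 906,057 in favor — not approved.
Series B: 2/3 of 19190836 = 12793890.67, rounded up to 12793891; 12,793,891 required, 12,799,378 in favor — approved.
Series C: 3/5 of 1704075 = 1022445; 1,022,445 required, 1,022,445 in favor — approved.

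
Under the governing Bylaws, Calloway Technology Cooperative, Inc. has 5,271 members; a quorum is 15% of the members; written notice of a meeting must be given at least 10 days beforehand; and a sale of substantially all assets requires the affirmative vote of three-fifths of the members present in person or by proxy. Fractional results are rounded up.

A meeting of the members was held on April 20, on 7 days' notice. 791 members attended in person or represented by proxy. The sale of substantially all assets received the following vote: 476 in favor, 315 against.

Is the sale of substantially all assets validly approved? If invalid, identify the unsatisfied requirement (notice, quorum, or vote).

Invalid — notice requirement not satisfied.

Notice: 7 days given; 10 required. Not satisfied.
Quorum: 15% of 5,271 = 790.65, rounded up to 791; 791 present. Satisfied.
Vote: requires three-fifths of those present (791); 3/5 of 791 = 474.60, rounded up to 475, so 475 needed; 476 in favor. Satisfied.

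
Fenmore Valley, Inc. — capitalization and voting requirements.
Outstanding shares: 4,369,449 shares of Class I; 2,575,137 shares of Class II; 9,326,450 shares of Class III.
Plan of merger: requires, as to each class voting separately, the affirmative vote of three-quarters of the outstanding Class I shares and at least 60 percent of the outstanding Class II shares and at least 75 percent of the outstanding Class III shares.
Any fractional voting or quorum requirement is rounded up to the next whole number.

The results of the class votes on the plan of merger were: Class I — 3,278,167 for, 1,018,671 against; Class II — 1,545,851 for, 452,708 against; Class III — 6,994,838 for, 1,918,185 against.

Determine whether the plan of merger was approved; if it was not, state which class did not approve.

Approved — every class gave the required vote.

Class I: 3/4 of 4369449 = 3277086.75, rounded up to 3277087; 3,277,087 required, 3,278,167 in favor — approved.
Class II: 3/5 of 2575137 = 1545082.20, rounded up to 1545083; 1,545,083 required, 1,545,851 in favor — approved.
Class III: 3/4 of 9326450 = 6994837.50, rounded up to 6994838; 6,994,838 required, 6,994,838 in favor — approved.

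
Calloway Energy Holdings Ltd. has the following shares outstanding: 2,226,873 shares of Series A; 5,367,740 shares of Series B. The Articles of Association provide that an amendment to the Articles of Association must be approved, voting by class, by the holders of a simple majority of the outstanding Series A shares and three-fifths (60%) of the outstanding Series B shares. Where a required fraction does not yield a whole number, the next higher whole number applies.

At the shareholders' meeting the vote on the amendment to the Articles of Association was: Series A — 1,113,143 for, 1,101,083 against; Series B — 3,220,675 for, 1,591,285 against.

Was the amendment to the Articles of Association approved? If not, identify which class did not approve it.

Series A: a majority of 2226873 is 1113437; 1,113,437 required, 1,113,143 in favor — not approved.
Series B: 3/5 of 5367740 = 3220644; 3,220,644 required, 3,220,675 in favor — approved.

Not approved — the Series A shares did not give the required vote.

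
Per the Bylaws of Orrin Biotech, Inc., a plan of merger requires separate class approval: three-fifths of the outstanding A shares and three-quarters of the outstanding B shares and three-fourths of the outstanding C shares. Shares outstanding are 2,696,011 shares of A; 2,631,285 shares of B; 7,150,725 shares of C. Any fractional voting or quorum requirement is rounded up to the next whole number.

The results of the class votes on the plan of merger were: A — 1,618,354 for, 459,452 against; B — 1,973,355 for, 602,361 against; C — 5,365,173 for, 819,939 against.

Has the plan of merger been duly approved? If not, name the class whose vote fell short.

Not approved — the B shares did not give the required vote.

A: 3/5 of 2696011 = 1617606.60, rounded up to 1617607; 1,617,607 required, 1,618,354 in favor — approved.
B: 3/4 of 2631285 = 1973463.75, rounded up to 1973464; 1,973,464 required, 1,973,355 in favor — not approved.
C: 3/4 of 7150725 = 5363043.75, rounded up to 5363044; 5,363,044 required, 5,365,173 in favor — approved.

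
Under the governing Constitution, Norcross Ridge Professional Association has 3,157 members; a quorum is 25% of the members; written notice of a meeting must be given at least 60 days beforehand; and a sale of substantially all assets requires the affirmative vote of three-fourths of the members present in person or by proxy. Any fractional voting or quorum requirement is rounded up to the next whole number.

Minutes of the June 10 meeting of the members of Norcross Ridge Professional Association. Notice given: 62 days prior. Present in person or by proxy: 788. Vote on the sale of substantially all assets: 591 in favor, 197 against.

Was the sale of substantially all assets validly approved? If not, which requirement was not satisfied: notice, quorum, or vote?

Invalid — quorum requirement not satisfied.

Notice: 62 days given; 60 required. Satisfied.
Quorum: 25% of 3,157 = 789.25, rounded up to 790; 788 present. Not satisfied.
Vote: requires three-fourths of those present (788); 3/4 of 788 = 591, so 591 needed; 591 in favor. Satisfied.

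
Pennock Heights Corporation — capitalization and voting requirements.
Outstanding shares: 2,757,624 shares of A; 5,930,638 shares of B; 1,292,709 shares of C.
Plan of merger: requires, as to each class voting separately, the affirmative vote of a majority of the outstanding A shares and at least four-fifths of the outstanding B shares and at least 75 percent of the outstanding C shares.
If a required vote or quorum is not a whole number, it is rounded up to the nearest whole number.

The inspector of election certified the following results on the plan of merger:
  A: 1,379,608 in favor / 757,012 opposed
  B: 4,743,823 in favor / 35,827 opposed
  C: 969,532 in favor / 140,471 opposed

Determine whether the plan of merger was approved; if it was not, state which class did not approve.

Not approved — the B shares did not give the required vote.

A: a majority of 2757624 is 1378813; 1,378,813 required, 1,379,608 in favor — approved.
B: 4/5 of 5930638 = 4744510.40, rounded up to 4744511; 4,744,511 required, 4,743,823 in favor — not approved.
C: 3/4 of 1292709 = 969531.75, rounded up to 969532; 969,532 required, 969,532 in favor — approved.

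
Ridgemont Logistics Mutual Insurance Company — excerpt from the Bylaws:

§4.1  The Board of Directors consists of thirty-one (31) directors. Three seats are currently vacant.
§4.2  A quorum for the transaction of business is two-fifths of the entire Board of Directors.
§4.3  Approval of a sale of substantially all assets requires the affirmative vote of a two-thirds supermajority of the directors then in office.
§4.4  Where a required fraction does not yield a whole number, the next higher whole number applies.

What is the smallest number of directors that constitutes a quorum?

2/5 of 31 = 12.40, rounded up to 13.

13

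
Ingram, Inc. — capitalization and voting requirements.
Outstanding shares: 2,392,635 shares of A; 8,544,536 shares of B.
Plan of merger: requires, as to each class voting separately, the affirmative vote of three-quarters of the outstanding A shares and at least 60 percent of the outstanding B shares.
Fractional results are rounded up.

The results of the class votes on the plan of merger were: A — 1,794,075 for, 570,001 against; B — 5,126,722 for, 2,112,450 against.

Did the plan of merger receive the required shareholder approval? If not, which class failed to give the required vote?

A: 3/4 of 2392635 = 1794476.25, rounded up to 1794477; 1,794,477 required, 1,794,075 in favor — not approved.
B: 3/5 of 8544536 = 5126721.60, rounded up to 5126722; 5,126,722 required, 5,126,722 in favor — approved.

Not approved — the A shares did not give the required vote.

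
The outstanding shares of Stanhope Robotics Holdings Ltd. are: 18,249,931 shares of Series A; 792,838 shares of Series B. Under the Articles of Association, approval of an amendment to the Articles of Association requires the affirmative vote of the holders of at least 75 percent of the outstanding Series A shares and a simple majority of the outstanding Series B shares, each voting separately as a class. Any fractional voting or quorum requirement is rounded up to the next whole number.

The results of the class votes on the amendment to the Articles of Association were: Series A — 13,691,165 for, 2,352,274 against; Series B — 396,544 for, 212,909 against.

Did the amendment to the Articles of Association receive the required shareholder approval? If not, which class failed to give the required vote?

Series A: 3/4 of 18249931 = 13687448.25, rounded up to 13687449; 13,687,449 required, 13,691,165 in favor — approved.
Series B: a majority of 792838 is 396420; 396,420 required, 396,544 in favor — approved.

Approved — every class gave the required vote.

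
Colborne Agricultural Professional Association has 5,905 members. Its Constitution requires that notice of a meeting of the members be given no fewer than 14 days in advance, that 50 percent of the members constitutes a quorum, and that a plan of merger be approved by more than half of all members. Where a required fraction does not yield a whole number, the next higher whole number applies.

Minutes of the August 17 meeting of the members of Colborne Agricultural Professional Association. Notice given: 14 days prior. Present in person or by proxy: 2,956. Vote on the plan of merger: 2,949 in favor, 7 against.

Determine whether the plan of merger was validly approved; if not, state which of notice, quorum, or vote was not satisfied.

Notice: 14 days given; 14 required. Satisfied.
Quorum: 50% of 5,905 = 2,952.50, rounded up to 2,953; 2,956 present. Satisfied.
Vote: requires a majority of all members (5,905); a majority of 5905 is 2953, so 2,953 needed; 2,949 in favor. Not satisfied.

Invalid — vote requirement not satisfied.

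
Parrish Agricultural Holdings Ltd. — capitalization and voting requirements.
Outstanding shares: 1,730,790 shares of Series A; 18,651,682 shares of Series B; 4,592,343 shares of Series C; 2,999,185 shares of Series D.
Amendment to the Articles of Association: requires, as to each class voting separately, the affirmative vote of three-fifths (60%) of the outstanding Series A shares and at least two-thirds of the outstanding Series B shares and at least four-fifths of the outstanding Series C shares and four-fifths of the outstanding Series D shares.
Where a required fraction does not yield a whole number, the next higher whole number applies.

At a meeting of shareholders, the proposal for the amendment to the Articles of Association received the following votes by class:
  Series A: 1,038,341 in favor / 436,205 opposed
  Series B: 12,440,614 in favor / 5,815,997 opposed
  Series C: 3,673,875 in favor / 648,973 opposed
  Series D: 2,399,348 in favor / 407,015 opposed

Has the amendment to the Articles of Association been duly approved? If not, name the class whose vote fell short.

Not approved — the Series A shares did not give the required vote.

Series A: 3/5 of 1730790 = 1038474; 1,038,474 required, 1,038,341 in favor — not approved.
Series B: 2/3 of 18651682 = 12434454.67, rounded up to 12434455; 12,434,455 required, 12,440,614 in favor — approved.
Series C: 4/5 of 4592343 = 3673874.40, rounded up to 3673875; 3,673,875 required, 3,673,875 in favor — approved.
Series D: 4/5 of 2999185 = 2399348; 2,399,348 required, 2,399,348 in favor — approved.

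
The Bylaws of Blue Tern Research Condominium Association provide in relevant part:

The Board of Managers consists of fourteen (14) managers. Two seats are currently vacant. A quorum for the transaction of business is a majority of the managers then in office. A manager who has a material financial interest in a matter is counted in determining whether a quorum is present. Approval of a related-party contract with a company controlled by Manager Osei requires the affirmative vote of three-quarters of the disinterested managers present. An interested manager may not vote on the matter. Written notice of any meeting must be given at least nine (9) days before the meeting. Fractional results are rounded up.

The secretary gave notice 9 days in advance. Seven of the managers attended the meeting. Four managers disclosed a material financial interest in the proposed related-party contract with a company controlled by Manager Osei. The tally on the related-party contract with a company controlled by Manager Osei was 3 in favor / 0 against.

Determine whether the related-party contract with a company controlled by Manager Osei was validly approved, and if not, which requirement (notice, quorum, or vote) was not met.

Notice: 9 days given; 9 required (9 ≥ 9). Satisfied.
Quorum: 7 present (interested managers count toward quorum); quorum is 7. Satisfied.
Vote: the related-party contract with a company controlled by Manager Osei requires three-fourths of the disinterested managers present (7 − 4 = 3). 3/4 of 3 = 2.25, rounded up to 3, so 3 affirmative votes are needed; 3 voted in favor. Satisfied.

Valid — all requirements satisfied.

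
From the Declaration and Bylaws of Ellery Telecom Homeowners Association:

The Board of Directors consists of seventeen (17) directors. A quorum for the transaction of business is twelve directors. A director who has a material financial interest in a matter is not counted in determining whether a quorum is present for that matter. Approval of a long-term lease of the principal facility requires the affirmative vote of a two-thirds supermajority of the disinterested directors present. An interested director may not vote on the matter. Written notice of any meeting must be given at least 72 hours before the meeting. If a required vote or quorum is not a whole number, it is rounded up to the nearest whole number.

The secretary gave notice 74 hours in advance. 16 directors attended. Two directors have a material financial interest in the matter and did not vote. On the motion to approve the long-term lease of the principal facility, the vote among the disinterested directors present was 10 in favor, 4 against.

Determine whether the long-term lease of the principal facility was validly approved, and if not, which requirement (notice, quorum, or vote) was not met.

Valid — all requirements satisfied.

Notice: 74 hours given; 72 required (74 ≥ 72). Satisfied.
Quorum: 16 present, but the 2 interested directors do not count, leaving 14. Quorum is 12. Satisfied.
Vote: the long-term lease of the principal facility requires two-thirds of the disinterested directors present (16 − 2 = 14). 2/3 of 14 = 9.33, rounded up to 10, so 10 affirmative votes are needed; 10 voted in favor. Satisfied.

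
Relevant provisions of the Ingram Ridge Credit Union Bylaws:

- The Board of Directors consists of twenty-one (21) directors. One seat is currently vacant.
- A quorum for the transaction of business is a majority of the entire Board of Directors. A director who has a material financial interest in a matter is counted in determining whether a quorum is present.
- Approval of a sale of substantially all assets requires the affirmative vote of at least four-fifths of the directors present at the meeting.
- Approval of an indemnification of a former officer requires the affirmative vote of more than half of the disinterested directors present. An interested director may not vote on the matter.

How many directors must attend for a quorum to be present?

11

A majority of 21 is 11.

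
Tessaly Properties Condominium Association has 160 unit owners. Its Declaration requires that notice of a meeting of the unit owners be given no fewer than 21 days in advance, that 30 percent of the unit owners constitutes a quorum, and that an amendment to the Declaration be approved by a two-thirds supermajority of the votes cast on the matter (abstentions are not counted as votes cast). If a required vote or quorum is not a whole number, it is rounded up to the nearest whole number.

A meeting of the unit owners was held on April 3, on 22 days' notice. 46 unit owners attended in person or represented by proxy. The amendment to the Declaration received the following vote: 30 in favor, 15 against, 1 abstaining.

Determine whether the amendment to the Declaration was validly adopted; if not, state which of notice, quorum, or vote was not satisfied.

Invalid — quorum requirement not satisfied.

Notice: 22 days given; 21 required. Satisfied.
Quorum: 30% of 160 = 48; 46 present. Not satisfied.
Vote: requires two-thirds of the votes cast (46 − 1 abstaining = 45); 2/3 of 45 = 30, so 30 needed; 30 in favor. Satisfied.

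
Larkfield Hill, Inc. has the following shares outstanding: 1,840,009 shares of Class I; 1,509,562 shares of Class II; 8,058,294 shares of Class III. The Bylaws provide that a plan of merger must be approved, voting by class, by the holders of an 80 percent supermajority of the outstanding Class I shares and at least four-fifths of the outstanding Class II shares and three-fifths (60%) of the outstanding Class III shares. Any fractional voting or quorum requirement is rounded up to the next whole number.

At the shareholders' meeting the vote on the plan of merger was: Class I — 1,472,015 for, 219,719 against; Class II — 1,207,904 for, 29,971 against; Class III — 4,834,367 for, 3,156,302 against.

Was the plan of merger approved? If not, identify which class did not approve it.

Not approved — the Class III shares did not give the required vote.

Class I: 4/5 of 1840009 = 1472007.20, rounded up to 1472008; 1,472,008 required, 1,472,015 in favor — approved.
Class II: 4/5 of 1509562 = 1207649.60, rounded up to 1207650; 1,207,650 required, 1,207,904 in favor — approved.
Class III: 3/5 of 8058294 = 4834976.40, rounded up to 4834977; 4,834,977 required, 4,834,367 in favor — not approved.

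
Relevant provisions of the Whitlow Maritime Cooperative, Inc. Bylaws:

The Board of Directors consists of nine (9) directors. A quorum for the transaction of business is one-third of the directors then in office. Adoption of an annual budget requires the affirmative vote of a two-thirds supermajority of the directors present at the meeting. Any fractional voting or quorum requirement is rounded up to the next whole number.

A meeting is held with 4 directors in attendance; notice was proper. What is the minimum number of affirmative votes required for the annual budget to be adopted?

The annual budget requires two-thirds of the directors present (4).
2/3 of 4 = 2.67, rounded up to 3.

3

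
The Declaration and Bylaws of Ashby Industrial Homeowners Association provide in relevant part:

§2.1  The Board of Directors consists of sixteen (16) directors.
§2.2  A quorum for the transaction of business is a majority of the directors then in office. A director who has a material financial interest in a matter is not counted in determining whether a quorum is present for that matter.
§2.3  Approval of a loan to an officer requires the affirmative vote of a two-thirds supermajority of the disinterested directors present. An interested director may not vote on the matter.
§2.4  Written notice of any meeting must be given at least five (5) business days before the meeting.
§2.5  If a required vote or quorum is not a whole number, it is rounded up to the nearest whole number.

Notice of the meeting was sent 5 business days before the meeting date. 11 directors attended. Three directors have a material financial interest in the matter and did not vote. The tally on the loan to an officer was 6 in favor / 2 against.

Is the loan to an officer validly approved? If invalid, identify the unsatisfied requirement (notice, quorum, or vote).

Invalid — quorum requirement not satisfied.

Notice: 5 business days given; 5 required (5 ≥ 5). Satisfied.
Quorum: 11 present, but the 3 interested directors do not count, leaving 8. Quorum is 9. Not satisfied.
Vote: the loan to an officer requires two-thirds of the disinterested directors present (11 − 3 = 8). 2/3 of 8 = 5.33, rounded up to 6, so 6 affirmative votes are needed; 6 voted in favor. Satisfied. (Moot — without a quorum no business can be validly transacted.)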